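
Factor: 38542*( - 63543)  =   - 2449074306 = -2^1*3^1*7^1*59^1*359^1*2753^1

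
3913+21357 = 25270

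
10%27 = 10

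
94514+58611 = 153125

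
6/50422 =3/25211=0.00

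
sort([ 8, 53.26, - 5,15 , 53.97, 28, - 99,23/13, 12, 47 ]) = [- 99, - 5,23/13, 8, 12,15, 28, 47,53.26, 53.97 ]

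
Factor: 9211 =61^1 * 151^1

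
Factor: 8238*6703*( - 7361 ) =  - 406469370354= -2^1*3^1* 17^1*433^1*1373^1*6703^1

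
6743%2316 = 2111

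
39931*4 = 159724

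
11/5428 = 11/5428 = 0.00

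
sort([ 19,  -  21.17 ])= [ - 21.17,19] 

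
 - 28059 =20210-48269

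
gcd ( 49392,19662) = 6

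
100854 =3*33618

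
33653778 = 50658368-17004590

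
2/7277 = 2/7277 = 0.00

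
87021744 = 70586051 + 16435693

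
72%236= 72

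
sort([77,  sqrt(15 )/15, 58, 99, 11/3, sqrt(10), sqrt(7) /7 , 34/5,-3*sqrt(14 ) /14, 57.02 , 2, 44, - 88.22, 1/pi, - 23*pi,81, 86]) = [ - 88.22, - 23*pi, - 3*sqrt( 14 ) /14, sqrt(15 ) /15, 1/pi, sqrt(7) /7,2, sqrt( 10), 11/3 , 34/5,  44 , 57.02,58,  77,81, 86, 99]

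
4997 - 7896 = -2899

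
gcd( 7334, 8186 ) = 2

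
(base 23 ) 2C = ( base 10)58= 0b111010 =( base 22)2e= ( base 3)2011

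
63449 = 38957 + 24492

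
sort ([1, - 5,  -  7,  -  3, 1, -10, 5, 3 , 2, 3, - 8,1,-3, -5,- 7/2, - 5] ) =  [ - 10, - 8, - 7, - 5,  -  5,-5,  -  7/2, - 3, - 3, 1, 1 , 1, 2, 3,  3, 5] 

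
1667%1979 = 1667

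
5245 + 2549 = 7794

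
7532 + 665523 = 673055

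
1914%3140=1914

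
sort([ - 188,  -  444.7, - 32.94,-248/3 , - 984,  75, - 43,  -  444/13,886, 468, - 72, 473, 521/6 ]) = [ - 984 , - 444.7, - 188, - 248/3, - 72, -43, - 444/13, - 32.94, 75, 521/6, 468, 473, 886 ] 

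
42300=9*4700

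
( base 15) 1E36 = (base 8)14660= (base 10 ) 6576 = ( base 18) 1256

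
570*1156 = 658920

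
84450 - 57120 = 27330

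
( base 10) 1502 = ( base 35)17W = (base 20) 3F2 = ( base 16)5DE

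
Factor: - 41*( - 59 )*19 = 19^1 * 41^1*59^1 = 45961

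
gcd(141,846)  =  141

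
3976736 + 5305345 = 9282081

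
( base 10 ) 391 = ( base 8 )607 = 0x187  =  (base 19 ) 11b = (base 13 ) 241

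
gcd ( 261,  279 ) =9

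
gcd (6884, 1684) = 4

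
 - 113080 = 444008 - 557088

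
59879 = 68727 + - 8848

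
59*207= 12213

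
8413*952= 8009176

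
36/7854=6/1309 = 0.00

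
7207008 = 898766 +6308242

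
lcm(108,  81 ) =324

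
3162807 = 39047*81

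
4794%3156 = 1638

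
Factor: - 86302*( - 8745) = 2^1 * 3^1*5^1*11^1*53^1* 43151^1 = 754710990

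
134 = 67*2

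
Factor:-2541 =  - 3^1  *7^1*11^2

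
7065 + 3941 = 11006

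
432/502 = 216/251 = 0.86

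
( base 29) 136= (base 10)934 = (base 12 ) 65a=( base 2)1110100110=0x3a6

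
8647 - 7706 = 941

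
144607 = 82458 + 62149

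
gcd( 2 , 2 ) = 2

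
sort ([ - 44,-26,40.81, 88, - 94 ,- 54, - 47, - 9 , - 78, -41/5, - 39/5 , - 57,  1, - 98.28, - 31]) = [-98.28 , - 94, - 78, - 57, - 54 ,-47,  -  44 ,- 31,- 26,-9, - 41/5, - 39/5, 1, 40.81, 88]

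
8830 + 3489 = 12319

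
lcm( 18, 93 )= 558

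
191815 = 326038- 134223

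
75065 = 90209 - 15144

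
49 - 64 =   -  15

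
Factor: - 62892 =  - 2^2*3^2*1747^1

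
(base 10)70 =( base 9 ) 77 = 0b1000110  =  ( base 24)2m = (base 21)37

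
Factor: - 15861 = -3^1 * 17^1*311^1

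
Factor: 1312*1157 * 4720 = 2^9*5^1*13^1 *41^1 * 59^1*89^1 =7164884480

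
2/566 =1/283=0.00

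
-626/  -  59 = 10 + 36/59=10.61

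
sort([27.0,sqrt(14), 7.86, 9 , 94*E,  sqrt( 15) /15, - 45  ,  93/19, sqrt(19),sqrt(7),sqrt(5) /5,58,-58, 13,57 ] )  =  [-58,- 45, sqrt( 15) /15, sqrt ( 5)/5,sqrt( 7),sqrt( 14 ), sqrt(19 ), 93/19, 7.86,  9,13, 27.0, 57, 58,94*E ] 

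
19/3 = 6 + 1/3 = 6.33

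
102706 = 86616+16090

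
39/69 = 13/23  =  0.57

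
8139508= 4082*1994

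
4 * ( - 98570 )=-394280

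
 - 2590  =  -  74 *35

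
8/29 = 8/29=0.28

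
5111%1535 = 506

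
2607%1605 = 1002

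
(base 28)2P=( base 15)56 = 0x51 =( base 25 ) 36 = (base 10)81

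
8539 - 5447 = 3092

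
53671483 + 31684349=85355832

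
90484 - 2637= 87847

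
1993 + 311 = 2304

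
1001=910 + 91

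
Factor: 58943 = 58943^1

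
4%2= 0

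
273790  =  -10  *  (  -  27379)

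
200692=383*524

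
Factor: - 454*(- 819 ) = 371826=   2^1* 3^2 *7^1*13^1* 227^1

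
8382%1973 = 490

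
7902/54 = 439/3 =146.33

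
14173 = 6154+8019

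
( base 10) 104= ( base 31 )3B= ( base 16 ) 68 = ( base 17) 62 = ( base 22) 4G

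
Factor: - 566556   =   - 2^2*3^1*31^1*1523^1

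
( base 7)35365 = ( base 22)ii4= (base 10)9112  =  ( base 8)21630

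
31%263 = 31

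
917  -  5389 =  -4472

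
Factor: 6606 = 2^1*3^2*367^1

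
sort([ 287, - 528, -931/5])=[-528,-931/5, 287] 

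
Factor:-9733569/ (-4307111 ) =3^1*193^1*16811^1*4307111^(- 1)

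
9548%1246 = 826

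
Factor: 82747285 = 5^1*661^1*25037^1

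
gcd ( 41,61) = 1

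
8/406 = 4/203 = 0.02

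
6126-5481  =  645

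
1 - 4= - 3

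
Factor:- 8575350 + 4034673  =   - 3^1 * 19^1*37^1*2153^1= - 4540677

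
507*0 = 0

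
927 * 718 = 665586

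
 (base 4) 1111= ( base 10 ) 85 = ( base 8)125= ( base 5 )320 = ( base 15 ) 5A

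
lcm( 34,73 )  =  2482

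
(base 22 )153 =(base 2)1001010101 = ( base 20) 19H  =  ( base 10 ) 597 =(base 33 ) I3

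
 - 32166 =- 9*3574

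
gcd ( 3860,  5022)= 2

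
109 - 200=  -91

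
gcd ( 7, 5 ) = 1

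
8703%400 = 303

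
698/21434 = 349/10717 = 0.03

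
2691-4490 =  - 1799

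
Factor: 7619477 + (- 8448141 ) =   -  2^3*103583^1 = - 828664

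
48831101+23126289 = 71957390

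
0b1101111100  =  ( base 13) 538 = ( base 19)28I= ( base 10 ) 892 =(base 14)47a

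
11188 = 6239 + 4949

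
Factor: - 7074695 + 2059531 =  - 2^2*7^1 *11^1*19^1 * 857^1 = - 5015164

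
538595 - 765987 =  - 227392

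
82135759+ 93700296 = 175836055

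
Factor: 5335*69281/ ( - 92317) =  - 5^1*11^1*29^1*97^1 * 2389^1*92317^( - 1) = - 369614135/92317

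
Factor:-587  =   - 587^1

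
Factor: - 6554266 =- 2^1*3277133^1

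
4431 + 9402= 13833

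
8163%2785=2593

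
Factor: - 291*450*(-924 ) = 120997800 = 2^3*3^4*5^2*7^1*11^1*97^1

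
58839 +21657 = 80496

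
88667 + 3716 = 92383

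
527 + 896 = 1423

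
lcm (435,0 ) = 0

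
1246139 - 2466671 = -1220532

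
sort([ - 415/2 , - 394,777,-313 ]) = [ - 394, - 313, - 415/2, 777] 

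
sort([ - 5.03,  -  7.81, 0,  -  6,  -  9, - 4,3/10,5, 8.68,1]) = [-9,  -  7.81,  -  6,  -  5.03, - 4,0,3/10, 1,5,8.68]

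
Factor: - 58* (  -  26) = 2^2*13^1 *29^1  =  1508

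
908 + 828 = 1736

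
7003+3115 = 10118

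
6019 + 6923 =12942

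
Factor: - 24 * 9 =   -  2^3*3^3 = -216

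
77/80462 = 77/80462 = 0.00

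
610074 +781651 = 1391725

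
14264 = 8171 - -6093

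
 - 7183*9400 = - 67520200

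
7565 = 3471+4094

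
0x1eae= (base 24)DF6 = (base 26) bg2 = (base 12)4666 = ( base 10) 7854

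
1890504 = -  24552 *(-77)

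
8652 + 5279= 13931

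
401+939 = 1340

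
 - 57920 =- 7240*8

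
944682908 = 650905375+293777533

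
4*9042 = 36168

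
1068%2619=1068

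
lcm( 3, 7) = 21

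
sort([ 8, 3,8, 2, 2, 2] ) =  [ 2 , 2, 2, 3, 8,8] 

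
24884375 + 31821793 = 56706168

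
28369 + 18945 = 47314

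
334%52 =22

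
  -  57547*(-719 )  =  41376293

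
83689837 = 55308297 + 28381540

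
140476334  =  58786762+81689572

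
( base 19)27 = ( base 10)45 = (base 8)55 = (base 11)41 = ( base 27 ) 1I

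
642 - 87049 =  - 86407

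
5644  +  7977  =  13621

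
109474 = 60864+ 48610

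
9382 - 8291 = 1091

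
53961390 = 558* 96705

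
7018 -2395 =4623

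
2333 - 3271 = -938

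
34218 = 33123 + 1095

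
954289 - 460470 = 493819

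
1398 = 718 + 680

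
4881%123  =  84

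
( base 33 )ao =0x162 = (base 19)IC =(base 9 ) 433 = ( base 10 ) 354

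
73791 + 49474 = 123265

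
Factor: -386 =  - 2^1*193^1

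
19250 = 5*3850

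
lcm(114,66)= 1254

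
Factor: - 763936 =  - 2^5*23873^1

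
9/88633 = 9/88633 = 0.00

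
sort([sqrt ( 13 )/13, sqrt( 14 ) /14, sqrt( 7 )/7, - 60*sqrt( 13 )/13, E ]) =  [ - 60*sqrt( 13)/13, sqrt( 14)/14, sqrt( 13 )/13, sqrt(7)/7,E ]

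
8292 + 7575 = 15867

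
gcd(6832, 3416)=3416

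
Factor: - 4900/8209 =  - 2^2*5^2 * 7^2*8209^( - 1)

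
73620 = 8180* 9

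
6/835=6/835  =  0.01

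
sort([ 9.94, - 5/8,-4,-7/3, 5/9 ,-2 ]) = [ - 4,-7/3 , - 2,-5/8,5/9,9.94 ]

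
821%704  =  117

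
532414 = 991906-459492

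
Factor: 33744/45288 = 2^1*3^( - 1)* 17^( - 1) * 19^1 =38/51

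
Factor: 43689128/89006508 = 2^1*3^ ( - 2)*7^1*780163^1*2472403^( - 1)=10922282/22251627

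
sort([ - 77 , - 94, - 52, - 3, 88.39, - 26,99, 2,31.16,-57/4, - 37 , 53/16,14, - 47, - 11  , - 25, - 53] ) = [  -  94, - 77,-53, - 52, - 47, - 37,  -  26, - 25, - 57/4,-11,-3, 2, 53/16, 14,  31.16, 88.39,99]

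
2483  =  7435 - 4952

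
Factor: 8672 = 2^5 * 271^1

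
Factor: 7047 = 3^5 * 29^1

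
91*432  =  39312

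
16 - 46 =-30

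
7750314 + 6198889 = 13949203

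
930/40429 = 930/40429 = 0.02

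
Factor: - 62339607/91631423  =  -3^2*11^1*13^( - 1)*53^1*109^2*7048571^( - 1 )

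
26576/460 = 57+89/115 = 57.77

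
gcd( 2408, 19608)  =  344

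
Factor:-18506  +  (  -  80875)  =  -99381  =  - 3^1*157^1*211^1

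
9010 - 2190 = 6820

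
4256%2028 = 200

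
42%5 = 2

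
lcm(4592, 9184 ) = 9184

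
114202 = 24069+90133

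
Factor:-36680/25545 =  - 56/39=- 2^3*3^ ( - 1 )*7^1*13^( - 1 ) 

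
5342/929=5 + 697/929 = 5.75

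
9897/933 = 3299/311 = 10.61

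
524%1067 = 524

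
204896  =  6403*32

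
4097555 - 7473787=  - 3376232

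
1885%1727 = 158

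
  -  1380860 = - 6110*226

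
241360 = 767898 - 526538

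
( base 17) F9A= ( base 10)4498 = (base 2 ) 1000110010010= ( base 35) 3NI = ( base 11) 341A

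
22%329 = 22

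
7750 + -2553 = 5197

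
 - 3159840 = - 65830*48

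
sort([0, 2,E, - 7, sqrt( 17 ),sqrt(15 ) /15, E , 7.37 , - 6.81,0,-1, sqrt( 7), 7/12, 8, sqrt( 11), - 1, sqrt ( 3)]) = [-7, - 6.81, - 1,-1, 0,0, sqrt( 15) /15, 7/12, sqrt(3),  2, sqrt(7),E, E,sqrt( 11),sqrt( 17),7.37, 8 ] 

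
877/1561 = 877/1561 = 0.56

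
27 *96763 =2612601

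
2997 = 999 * 3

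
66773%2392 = 2189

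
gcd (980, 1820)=140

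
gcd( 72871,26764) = 1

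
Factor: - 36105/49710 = - 2407/3314 = -2^( - 1) * 29^1 * 83^1*1657^( - 1 ) 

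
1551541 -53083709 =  - 51532168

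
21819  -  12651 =9168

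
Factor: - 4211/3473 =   -  23^(  -  1) * 151^( - 1)*4211^1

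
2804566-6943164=-4138598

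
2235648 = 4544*492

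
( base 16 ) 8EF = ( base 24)3N7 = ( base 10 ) 2287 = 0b100011101111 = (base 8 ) 4357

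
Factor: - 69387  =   - 3^1 * 101^1* 229^1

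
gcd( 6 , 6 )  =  6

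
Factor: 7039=7039^1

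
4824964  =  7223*668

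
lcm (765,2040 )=6120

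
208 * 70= 14560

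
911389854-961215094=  - 49825240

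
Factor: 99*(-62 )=-6138 =- 2^1*3^2*11^1*31^1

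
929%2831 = 929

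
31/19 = 31/19  =  1.63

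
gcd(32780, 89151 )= 1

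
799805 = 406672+393133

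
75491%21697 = 10400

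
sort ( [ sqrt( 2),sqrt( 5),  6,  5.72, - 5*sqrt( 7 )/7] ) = [  -  5*sqrt( 7)/7,sqrt( 2), sqrt( 5),5.72,6 ]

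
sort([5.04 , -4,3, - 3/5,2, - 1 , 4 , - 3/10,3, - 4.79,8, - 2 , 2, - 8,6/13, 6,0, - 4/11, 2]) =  [ - 8, - 4.79, - 4, - 2,  -  1 , - 3/5, - 4/11  , - 3/10,0,  6/13,2, 2,2,3,3,4,5.04, 6,8 ]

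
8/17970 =4/8985=0.00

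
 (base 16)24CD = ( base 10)9421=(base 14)360d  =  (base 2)10010011001101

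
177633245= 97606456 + 80026789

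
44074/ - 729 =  - 44074/729 = - 60.46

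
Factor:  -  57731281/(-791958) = 2^( -1 )*3^(-1)*19^ (-1) * 6947^( - 1)*57731281^1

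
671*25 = 16775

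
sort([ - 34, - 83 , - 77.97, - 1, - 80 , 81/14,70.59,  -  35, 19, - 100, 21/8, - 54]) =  [ - 100, - 83, - 80, - 77.97, - 54, - 35 , - 34, - 1,21/8, 81/14, 19, 70.59 ]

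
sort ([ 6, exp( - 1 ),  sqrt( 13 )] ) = [exp(  -  1 ),sqrt(13), 6]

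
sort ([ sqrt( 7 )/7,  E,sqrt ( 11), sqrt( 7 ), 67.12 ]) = [ sqrt(7 )/7,sqrt( 7 ), E, sqrt( 11 ), 67.12]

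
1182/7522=591/3761 = 0.16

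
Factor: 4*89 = 2^2*89^1 = 356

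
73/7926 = 73/7926 = 0.01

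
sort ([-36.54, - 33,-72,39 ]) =[ -72,  -  36.54, - 33,39] 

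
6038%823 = 277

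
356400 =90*3960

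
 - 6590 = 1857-8447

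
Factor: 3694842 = 2^1*3^3*53^1*1291^1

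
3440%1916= 1524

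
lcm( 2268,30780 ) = 215460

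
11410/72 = 5705/36  =  158.47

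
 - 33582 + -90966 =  - 124548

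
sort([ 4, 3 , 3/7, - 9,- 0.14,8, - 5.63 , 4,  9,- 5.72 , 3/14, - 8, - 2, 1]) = [ - 9,- 8, - 5.72,-5.63, - 2, - 0.14,3/14,3/7 , 1, 3,  4,4 , 8,9]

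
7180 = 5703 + 1477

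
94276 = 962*98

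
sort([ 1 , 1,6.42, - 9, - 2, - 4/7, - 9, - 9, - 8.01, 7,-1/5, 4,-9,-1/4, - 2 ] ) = [ - 9,  -  9,-9,-9 , - 8.01,-2, - 2, - 4/7, - 1/4, - 1/5,1, 1,4, 6.42, 7]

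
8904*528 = 4701312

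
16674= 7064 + 9610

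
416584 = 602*692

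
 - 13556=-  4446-9110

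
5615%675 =215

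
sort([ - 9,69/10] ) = [-9, 69/10]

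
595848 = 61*9768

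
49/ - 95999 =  - 1 + 95950/95999 = -0.00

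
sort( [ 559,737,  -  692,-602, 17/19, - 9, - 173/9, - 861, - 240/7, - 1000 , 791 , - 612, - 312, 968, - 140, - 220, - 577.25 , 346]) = [ - 1000, - 861, - 692, - 612, - 602, - 577.25, - 312 , - 220, - 140, - 240/7, - 173/9, - 9,17/19, 346, 559, 737,791, 968] 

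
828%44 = 36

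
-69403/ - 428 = 69403/428= 162.16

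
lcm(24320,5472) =218880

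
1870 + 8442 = 10312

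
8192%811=82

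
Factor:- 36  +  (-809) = -5^1 *13^2 = - 845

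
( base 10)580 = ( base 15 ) 28A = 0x244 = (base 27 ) ld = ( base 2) 1001000100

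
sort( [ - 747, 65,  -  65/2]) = [  -  747,-65/2, 65]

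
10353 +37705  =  48058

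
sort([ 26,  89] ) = [26,  89 ] 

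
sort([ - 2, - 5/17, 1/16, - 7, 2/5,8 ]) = [ - 7, - 2, -5/17,1/16, 2/5,8 ]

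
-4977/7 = -711=- 711.00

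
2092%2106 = 2092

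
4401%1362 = 315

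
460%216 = 28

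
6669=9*741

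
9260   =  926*10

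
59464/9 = 6607 + 1/9=6607.11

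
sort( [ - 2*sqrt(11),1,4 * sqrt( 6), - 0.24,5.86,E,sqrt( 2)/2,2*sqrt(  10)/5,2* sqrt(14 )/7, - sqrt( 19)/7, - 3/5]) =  [ - 2*sqrt ( 11), - sqrt(19 )/7, - 3/5, - 0.24,sqrt( 2 ) /2, 1,2*sqrt( 14 )/7, 2*  sqrt( 10)/5,E,  5.86, 4*sqrt( 6) ] 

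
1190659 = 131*9089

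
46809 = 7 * 6687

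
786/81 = 262/27 = 9.70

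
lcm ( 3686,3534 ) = 342798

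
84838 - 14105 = 70733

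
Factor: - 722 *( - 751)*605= 328044310 = 2^1*5^1*11^2*19^2*751^1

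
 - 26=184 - 210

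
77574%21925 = 11799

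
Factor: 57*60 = 3420 = 2^2*3^2*5^1*19^1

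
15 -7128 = - 7113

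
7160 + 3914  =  11074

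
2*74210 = 148420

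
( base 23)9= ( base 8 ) 11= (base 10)9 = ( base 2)1001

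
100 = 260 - 160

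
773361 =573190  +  200171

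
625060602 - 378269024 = 246791578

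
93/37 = 93/37= 2.51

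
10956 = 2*5478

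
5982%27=15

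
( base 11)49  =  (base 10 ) 53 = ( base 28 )1p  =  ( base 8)65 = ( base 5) 203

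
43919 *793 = 34827767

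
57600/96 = 600 = 600.00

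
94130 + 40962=135092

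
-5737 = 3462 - 9199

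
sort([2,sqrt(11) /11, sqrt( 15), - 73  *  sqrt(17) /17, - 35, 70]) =[-35, - 73*sqrt( 17) /17, sqrt( 11)/11,2,sqrt(  15 ), 70]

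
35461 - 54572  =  -19111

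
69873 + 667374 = 737247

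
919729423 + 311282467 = 1231011890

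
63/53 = 1 + 10/53 = 1.19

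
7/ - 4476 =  - 1 + 4469/4476 = - 0.00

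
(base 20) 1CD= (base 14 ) 349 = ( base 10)653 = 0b1010001101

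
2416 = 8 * 302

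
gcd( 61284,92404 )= 4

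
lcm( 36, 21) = 252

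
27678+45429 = 73107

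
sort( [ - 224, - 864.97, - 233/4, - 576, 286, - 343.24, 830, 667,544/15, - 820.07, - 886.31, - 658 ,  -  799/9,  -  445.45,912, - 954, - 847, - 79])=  [ - 954 , - 886.31, - 864.97,-847 , - 820.07,- 658, - 576, - 445.45,-343.24 , - 224, - 799/9 , - 79, - 233/4, 544/15, 286, 667 , 830, 912]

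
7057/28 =7057/28  =  252.04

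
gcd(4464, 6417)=279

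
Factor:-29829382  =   - 2^1 * 11^1*1355881^1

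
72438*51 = 3694338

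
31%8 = 7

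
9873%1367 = 304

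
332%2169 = 332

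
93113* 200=18622600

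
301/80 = 3 + 61/80 = 3.76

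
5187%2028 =1131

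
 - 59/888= - 1 + 829/888 = - 0.07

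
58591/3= 19530 + 1/3 = 19530.33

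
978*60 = 58680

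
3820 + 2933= 6753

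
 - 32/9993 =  - 1 + 9961/9993 = - 0.00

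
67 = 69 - 2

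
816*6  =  4896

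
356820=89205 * 4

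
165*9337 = 1540605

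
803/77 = 73/7 = 10.43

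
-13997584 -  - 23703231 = 9705647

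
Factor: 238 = 2^1*7^1*17^1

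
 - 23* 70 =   -  1610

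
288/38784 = 3/404=0.01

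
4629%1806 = 1017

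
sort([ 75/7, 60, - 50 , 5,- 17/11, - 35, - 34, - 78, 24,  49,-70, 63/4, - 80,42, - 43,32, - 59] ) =[ - 80, - 78,-70, -59, - 50 , - 43, - 35, - 34,-17/11,5,75/7,  63/4, 24,32, 42,49,  60 ]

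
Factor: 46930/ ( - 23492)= - 2^( - 1)*5^1*7^ ( - 1)*13^1*19^2*839^( - 1 )=-  23465/11746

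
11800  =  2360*5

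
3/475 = 3/475= 0.01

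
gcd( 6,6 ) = 6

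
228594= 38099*6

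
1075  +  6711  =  7786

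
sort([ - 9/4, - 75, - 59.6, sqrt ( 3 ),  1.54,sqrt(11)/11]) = [ - 75, -59.6, - 9/4,sqrt(11 ) /11,  1.54,sqrt(3 )]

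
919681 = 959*959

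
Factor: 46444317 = 3^1*15481439^1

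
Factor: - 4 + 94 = 90 = 2^1*3^2*5^1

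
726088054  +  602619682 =1328707736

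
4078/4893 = 4078/4893 = 0.83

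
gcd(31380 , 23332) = 4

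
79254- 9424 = 69830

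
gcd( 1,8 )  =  1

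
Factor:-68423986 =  - 2^1*113^1*277^1*1093^1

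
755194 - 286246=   468948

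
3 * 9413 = 28239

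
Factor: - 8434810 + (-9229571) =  - 17664381 =- 3^2*7^1*257^1*1091^1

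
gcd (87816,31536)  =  24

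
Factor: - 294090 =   -  2^1*3^1*5^1*9803^1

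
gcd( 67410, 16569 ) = 63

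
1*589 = 589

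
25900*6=155400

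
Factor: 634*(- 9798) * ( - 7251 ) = 2^2*3^2*23^1*71^1 *317^1 *2417^1= 45042718932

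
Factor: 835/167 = 5^1 = 5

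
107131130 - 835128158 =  - 727997028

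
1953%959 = 35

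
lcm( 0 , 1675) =0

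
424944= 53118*8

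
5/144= 5/144 = 0.03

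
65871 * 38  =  2503098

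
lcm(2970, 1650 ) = 14850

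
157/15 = 10+7/15 = 10.47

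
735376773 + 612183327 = 1347560100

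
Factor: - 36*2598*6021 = -563132088 = - 2^3*3^6 * 223^1*433^1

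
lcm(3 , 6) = 6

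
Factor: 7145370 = 2^1 * 3^2 * 5^1*79393^1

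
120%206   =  120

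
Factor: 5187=3^1*7^1*13^1 * 19^1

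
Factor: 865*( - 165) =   -  3^1* 5^2 * 11^1 * 173^1 = - 142725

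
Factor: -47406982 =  - 2^1*7^1 * 17^2 * 11717^1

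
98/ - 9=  - 98/9 = - 10.89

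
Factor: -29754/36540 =  -  2^( - 1)*3^1*5^( - 1)*7^(- 1)*19^1= - 57/70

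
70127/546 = 70127/546 = 128.44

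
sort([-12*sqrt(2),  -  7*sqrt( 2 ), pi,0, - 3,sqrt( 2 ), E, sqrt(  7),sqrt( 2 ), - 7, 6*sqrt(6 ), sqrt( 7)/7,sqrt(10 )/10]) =[  -  12*sqrt (2), - 7 * sqrt(2), - 7, - 3,0 , sqrt (10)/10, sqrt(7 )/7,sqrt( 2), sqrt(2 ) , sqrt(7),E,pi,  6*sqrt( 6)]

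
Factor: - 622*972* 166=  - 100360944 = - 2^4*3^5*83^1 *311^1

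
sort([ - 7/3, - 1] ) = [ - 7/3, - 1]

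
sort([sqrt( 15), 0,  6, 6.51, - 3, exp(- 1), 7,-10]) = [ - 10, - 3,0, exp( - 1 ) , sqrt( 15),6 , 6.51, 7 ]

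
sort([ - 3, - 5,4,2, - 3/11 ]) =[  -  5, - 3, - 3/11,2, 4]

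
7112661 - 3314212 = 3798449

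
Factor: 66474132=2^2 * 3^1 * 271^1*20441^1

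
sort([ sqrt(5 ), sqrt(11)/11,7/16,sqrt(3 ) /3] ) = [ sqrt(11) /11,  7/16,sqrt( 3)/3,sqrt( 5 ) ]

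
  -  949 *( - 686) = 651014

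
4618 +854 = 5472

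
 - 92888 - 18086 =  - 110974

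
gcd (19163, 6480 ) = 1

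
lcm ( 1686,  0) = 0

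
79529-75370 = 4159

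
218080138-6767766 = 211312372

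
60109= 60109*1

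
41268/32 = 10317/8 = 1289.62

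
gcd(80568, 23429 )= 1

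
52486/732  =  26243/366 = 71.70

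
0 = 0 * 72639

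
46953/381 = 123 + 30/127 =123.24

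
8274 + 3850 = 12124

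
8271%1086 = 669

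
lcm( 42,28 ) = 84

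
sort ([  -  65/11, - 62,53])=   [ -62,-65/11,53 ]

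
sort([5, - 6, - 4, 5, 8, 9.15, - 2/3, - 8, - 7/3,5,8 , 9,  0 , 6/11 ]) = [ - 8, - 6, - 4, - 7/3, - 2/3,0,6/11,5,  5,5, 8,8,9,9.15]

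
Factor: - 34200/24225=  -24/17 = -2^3* 3^1*17^( - 1)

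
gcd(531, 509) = 1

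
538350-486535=51815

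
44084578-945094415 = -901009837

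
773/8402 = 773/8402 = 0.09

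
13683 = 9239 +4444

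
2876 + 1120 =3996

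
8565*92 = 787980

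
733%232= 37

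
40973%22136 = 18837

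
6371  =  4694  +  1677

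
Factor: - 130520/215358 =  - 20/33 =-  2^2 * 3^(- 1 )*5^1*11^( - 1)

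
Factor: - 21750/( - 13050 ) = 5/3  =  3^( - 1 ) * 5^1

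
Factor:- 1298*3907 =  - 5071286 = - 2^1*11^1*59^1* 3907^1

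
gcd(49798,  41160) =14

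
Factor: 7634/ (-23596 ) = -2^(-1 )*11^1*17^( - 1 ) = - 11/34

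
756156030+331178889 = 1087334919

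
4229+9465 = 13694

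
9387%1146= 219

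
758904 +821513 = 1580417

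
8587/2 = 4293 + 1/2 = 4293.50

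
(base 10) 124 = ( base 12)a4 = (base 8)174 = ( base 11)103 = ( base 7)235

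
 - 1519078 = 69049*( - 22 ) 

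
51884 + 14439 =66323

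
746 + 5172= 5918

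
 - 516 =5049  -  5565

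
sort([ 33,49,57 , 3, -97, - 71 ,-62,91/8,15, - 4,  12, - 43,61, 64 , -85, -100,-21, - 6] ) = [- 100, - 97, - 85 ,-71, -62,-43, - 21,-6, - 4, 3 , 91/8, 12,15 , 33, 49,  57 , 61 , 64 ]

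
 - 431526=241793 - 673319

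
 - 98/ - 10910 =49/5455= 0.01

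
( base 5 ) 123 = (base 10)38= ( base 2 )100110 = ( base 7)53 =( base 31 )17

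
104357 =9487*11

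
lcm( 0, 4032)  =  0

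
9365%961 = 716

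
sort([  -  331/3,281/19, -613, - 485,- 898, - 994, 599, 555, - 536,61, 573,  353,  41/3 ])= [ - 994,  -  898, -613, - 536,-485,- 331/3, 41/3,  281/19, 61,353, 555, 573,599 ]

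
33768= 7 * 4824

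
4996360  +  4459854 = 9456214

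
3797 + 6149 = 9946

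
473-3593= - 3120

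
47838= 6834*7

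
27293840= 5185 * 5264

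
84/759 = 28/253 = 0.11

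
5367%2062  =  1243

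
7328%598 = 152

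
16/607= 16/607 = 0.03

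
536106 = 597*898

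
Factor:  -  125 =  - 5^3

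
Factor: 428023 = 428023^1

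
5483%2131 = 1221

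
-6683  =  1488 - 8171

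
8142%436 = 294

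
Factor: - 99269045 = - 5^1*19853809^1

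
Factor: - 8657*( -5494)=47561558 = 2^1*11^1*41^1*67^1*787^1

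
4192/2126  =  1 + 1033/1063  =  1.97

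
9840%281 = 5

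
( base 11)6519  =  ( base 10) 8611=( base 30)9h1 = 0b10000110100011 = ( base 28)ARF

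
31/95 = 31/95 = 0.33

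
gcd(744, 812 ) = 4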